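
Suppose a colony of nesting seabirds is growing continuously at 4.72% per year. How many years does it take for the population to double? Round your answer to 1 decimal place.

doubling time ≈ 14.7 years

doubling time = ln(2) / |r| = 0.69315 / 0.0472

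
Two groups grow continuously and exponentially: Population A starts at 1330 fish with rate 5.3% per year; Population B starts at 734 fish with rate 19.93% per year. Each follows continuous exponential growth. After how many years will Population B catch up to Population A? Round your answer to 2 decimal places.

1330·e^(0.053t) = 734·e^(0.1993t)
1330/734 = e^((0.1993 − 0.053)t) → ln(1.81199) = 0.1463·t
t = 0.59443 / 0.1463

t ≈ 4.06 years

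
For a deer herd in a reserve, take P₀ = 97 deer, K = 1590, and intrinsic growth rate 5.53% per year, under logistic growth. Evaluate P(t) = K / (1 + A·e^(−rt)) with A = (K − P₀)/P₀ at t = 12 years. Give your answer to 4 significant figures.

A = (1590 − 97)/97 = 15.39175
P(12) = 1590 / (1 + 15.39175·e^(−0.0553·12)) = 1590 / (1 + 15.39175·0.514994)
= 1590 / 8.92666 ≈ 178.12

≈ 178.1 deer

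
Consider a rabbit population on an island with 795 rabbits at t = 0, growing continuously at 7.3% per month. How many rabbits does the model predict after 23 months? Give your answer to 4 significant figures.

P(23) = 795 · e^(0.073·23) = 795 · e^(1.679)
= 795 · 5.36019 ≈ 4261.35

≈ 4,261 rabbits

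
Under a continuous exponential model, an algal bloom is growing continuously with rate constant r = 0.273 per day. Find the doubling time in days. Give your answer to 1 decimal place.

doubling time ≈ 2.5 days

doubling time = ln(2) / |r| = 0.69315 / 0.273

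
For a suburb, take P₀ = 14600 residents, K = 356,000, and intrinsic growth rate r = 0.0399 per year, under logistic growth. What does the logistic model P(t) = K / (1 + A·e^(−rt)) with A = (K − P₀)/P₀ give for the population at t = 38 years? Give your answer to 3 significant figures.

A = (356000 − 14600)/14600 = 23.38356
P(38) = 356000 / (1 + 23.38356·e^(−0.0399·38)) = 356000 / (1 + 23.38356·0.219545)
= 356000 / 6.13373 ≈ 58039.69

≈ 58,000 residents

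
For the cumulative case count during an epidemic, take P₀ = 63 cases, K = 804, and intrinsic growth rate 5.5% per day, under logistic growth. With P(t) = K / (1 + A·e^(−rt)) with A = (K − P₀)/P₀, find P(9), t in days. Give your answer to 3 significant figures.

≈ 98.4 cases

A = (804 − 63)/63 = 11.7619
P(9) = 804 / (1 + 11.7619·e^(−0.055·9)) = 804 / (1 + 11.7619·0.609571)
= 804 / 8.16971 ≈ 98.41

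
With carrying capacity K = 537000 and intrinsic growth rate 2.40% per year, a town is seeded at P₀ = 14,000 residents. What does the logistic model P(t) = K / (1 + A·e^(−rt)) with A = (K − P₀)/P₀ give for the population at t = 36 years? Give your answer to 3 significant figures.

A = (537000 − 14000)/14000 = 37.35714
P(36) = 537000 / (1 + 37.35714·e^(−0.024·36)) = 537000 / (1 + 37.35714·0.421473)
= 537000 / 16.74502 ≈ 32069.24

≈ 32,100 residents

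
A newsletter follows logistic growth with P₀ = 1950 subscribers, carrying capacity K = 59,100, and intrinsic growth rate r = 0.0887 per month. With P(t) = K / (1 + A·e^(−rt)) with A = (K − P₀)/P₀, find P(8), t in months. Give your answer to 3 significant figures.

A = (59100 − 1950)/1950 = 29.30769
P(8) = 59100 / (1 + 29.30769·e^(−0.0887·8)) = 59100 / (1 + 29.30769·0.491841)
= 59100 / 15.41472 ≈ 3834

≈ 3,830 subscribers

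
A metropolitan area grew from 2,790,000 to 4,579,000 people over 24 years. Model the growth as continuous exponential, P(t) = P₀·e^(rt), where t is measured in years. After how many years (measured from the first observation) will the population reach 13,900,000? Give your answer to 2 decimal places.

t ≈ 77.79 years

r = ln(4579000/2790000) / 24 ≈ 0.020643 per year
t = ln(13900000/2790000) / r = 1.60585 / 0.020643 ≈ 77.79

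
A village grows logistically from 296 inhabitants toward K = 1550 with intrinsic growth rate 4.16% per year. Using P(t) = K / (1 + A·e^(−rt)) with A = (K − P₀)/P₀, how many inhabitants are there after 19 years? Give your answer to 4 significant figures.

≈ 530.5 inhabitants

A = (1550 − 296)/296 = 4.23649
P(19) = 1550 / (1 + 4.23649·e^(−0.0416·19)) = 1550 / (1 + 4.23649·0.453663)
= 1550 / 2.92194 ≈ 530.47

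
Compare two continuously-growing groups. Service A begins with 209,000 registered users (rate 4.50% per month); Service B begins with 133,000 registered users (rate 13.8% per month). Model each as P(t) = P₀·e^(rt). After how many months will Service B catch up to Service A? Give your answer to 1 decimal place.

t ≈ 4.9 months

209000·e^(0.045t) = 133000·e^(0.138t)
209000/133000 = e^((0.138 − 0.045)t) → ln(1.57143) = 0.093·t
t = 0.45199 / 0.093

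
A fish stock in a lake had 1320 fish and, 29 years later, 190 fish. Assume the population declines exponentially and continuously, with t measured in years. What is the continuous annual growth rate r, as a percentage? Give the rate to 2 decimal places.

r ≈ -6.68% per year

190 = 1320 · e^(r·29)
e^(29r) = 190/1320 = 0.14394
r = ln(0.14394) / 29 = -1.93836 / 29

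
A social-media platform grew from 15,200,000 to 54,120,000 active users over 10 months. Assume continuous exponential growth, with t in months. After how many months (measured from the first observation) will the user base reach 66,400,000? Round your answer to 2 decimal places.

r = ln(54120000/15200000) / 10 ≈ 0.126991 per month
t = ln(66400000/15200000) / r = 1.4744 / 0.126991 ≈ 11.61

t ≈ 11.61 months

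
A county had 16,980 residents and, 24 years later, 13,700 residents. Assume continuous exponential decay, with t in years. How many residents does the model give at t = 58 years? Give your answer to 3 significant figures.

r = ln(13700/16980) / 24 ≈ -0.008943 per year
P(58) = 16980 · e^(-0.008943·58) = 16980 · 0.59529 ≈ 10107.95

≈ 10,100 residents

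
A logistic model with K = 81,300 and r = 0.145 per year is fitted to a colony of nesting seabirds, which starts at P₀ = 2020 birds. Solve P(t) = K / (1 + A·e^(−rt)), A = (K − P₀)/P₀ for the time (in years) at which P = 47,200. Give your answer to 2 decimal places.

A = (81300 − 2020)/2020 = 39.24752
47200 = 81300/(1 + 39.24752·e^(−0.145t)) → 1 + 39.24752·e^(−0.145t) = 1.72246
e^(−0.145t) = 0.018408 → t = ln(54.32502)/0.145 = 3.99498/0.145

t ≈ 27.55 years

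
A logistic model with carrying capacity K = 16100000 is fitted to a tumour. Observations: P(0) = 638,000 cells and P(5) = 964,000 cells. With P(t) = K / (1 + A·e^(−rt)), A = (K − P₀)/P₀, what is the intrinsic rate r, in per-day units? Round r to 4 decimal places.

A = (16100000 − 638000)/638000 = 24.23511
964000 = 16100000/(1 + 24.23511·e^(−r·5)) → e^(−5r) = (16.70124 − 1)/24.23511 = 0.647872
r = −ln(0.647872)/5 = 0.43406/5

r ≈ 0.0868 per day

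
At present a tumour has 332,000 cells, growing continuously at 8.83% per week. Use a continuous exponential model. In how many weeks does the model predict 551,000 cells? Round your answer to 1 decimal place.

t ≈ 5.7 weeks

551000 = 332000 · e^(0.0883·t)
t = ln(551000/332000) / 0.0883 = ln(1.65964) / 0.0883 = 0.5066 / 0.0883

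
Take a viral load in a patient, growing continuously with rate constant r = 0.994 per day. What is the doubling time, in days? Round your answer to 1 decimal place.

doubling time = ln(2) / |r| = 0.69315 / 0.994

doubling time ≈ 0.7 days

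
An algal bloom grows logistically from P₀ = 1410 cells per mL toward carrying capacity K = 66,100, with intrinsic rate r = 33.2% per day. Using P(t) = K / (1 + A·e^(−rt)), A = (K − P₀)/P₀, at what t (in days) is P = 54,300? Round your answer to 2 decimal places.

A = (66100 − 1410)/1410 = 45.87943
54300 = 66100/(1 + 45.87943·e^(−0.332t)) → 1 + 45.87943·e^(−0.332t) = 1.21731
e^(−0.332t) = 0.004737 → t = ln(211.12315)/0.332 = 5.35244/0.332

t ≈ 16.12 days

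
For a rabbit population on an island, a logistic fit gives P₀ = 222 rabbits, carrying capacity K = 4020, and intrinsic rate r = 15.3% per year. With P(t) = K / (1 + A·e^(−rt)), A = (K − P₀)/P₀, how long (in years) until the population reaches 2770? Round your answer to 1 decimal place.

t ≈ 23.8 years

A = (4020 − 222)/222 = 17.10811
2770 = 4020/(1 + 17.10811·e^(−0.153t)) → 1 + 17.10811·e^(−0.153t) = 1.45126
e^(−0.153t) = 0.026377 → t = ln(37.91157)/0.153 = 3.63526/0.153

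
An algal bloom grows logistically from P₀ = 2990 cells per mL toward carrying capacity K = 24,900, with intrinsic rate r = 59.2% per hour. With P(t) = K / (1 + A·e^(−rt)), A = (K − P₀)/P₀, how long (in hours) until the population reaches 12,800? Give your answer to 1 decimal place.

A = (24900 − 2990)/2990 = 7.32776
12800 = 24900/(1 + 7.32776·e^(−0.592t)) → 1 + 7.32776·e^(−0.592t) = 1.94531
e^(−0.592t) = 0.129004 → t = ln(7.75168)/0.592 = 2.04791/0.592

t ≈ 3.5 hours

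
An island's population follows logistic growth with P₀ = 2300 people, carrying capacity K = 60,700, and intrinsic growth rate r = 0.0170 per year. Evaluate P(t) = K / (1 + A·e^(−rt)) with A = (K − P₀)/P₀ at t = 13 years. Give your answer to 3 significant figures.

A = (60700 − 2300)/2300 = 25.3913
P(13) = 60700 / (1 + 25.3913·e^(−0.017·13)) = 60700 / (1 + 25.3913·0.801717)
= 60700 / 21.35663 ≈ 2842.21

≈ 2,840 people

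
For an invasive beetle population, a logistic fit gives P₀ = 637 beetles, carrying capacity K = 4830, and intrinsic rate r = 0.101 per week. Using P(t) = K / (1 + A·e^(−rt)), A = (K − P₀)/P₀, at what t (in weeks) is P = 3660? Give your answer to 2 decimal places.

t ≈ 29.95 weeks

A = (4830 − 637)/637 = 6.58242
3660 = 4830/(1 + 6.58242·e^(−0.101t)) → 1 + 6.58242·e^(−0.101t) = 1.31967
e^(−0.101t) = 0.048565 → t = ln(20.59115)/0.101 = 3.02486/0.101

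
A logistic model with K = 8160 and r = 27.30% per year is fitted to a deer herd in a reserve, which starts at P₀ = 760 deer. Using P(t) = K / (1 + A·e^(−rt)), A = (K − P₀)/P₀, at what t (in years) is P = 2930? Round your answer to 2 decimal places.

t ≈ 6.21 years

A = (8160 − 760)/760 = 9.73684
2930 = 8160/(1 + 9.73684·e^(−0.273t)) → 1 + 9.73684·e^(−0.273t) = 2.78498
e^(−0.273t) = 0.183323 → t = ln(5.45487)/0.273 = 1.69651/0.273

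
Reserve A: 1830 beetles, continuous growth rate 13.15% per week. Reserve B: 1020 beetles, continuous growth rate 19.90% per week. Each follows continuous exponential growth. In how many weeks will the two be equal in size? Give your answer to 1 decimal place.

1830·e^(0.1315t) = 1020·e^(0.199t)
1830/1020 = e^((0.199 − 0.1315)t) → ln(1.79412) = 0.0675·t
t = 0.58451 / 0.0675

t ≈ 8.7 weeks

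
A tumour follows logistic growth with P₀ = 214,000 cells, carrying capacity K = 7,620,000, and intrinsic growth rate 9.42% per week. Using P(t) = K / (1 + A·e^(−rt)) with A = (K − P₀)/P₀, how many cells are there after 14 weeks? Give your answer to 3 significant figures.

≈ 743,000 cells

A = (7620000 − 214000)/214000 = 34.60748
P(14) = 7620000 / (1 + 34.60748·e^(−0.0942·14)) = 7620000 / (1 + 34.60748·0.267456)
= 7620000 / 10.25598 ≈ 742981.22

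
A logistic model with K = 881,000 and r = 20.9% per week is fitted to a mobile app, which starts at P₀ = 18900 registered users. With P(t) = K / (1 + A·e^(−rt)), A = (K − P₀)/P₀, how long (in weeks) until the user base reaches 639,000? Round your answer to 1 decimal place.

t ≈ 22.9 weeks

A = (881000 − 18900)/18900 = 45.61376
639000 = 881000/(1 + 45.61376·e^(−0.209t)) → 1 + 45.61376·e^(−0.209t) = 1.37872
e^(−0.209t) = 0.008303 → t = ln(120.44294)/0.209 = 4.79118/0.209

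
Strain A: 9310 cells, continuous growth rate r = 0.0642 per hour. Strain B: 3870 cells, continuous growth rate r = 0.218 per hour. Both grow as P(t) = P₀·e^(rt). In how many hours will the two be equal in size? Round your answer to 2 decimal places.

9310·e^(0.0642t) = 3870·e^(0.218t)
9310/3870 = e^((0.218 − 0.0642)t) → ln(2.40568) = 0.1538·t
t = 0.87783 / 0.1538

t ≈ 5.71 hours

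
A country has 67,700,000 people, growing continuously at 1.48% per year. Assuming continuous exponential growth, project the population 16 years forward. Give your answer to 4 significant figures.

P(16) = 67700000 · e^(0.0148·16) = 67700000 · e^(0.2368)
= 67700000 · 1.26719 ≈ 85788604.24

≈ 85,790,000 people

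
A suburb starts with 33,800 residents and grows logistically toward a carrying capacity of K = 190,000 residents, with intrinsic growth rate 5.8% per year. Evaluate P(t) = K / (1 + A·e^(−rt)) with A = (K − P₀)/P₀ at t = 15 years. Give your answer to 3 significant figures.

≈ 64,700 residents

A = (190000 − 33800)/33800 = 4.6213
P(15) = 190000 / (1 + 4.6213·e^(−0.058·15)) = 190000 / (1 + 4.6213·0.418952)
= 190000 / 2.9361 ≈ 64711.66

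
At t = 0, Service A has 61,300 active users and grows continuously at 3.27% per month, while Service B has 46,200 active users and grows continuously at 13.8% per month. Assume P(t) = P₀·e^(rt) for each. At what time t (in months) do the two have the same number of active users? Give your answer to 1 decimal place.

61300·e^(0.0327t) = 46200·e^(0.138t)
61300/46200 = e^((0.138 − 0.0327)t) → ln(1.32684) = 0.1053·t
t = 0.2828 / 0.1053

t ≈ 2.7 months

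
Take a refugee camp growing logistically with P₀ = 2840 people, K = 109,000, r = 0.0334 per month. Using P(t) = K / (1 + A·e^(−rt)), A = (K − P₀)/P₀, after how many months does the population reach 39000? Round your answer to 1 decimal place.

A = (109000 − 2840)/2840 = 37.38028
39000 = 109000/(1 + 37.38028·e^(−0.0334t)) → 1 + 37.38028·e^(−0.0334t) = 2.79487
e^(−0.0334t) = 0.048017 → t = ln(20.82616)/0.0334 = 3.03621/0.0334

t ≈ 90.9 months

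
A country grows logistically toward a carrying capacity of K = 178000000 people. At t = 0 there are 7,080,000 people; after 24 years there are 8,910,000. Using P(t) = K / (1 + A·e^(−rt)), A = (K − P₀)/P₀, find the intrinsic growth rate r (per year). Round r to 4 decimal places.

r ≈ 0.0100 per year

A = (178000000 − 7080000)/7080000 = 24.14124
8910000 = 178000000/(1 + 24.14124·e^(−r·24)) → e^(−24r) = (19.97755 − 1)/24.14124 = 0.786105
r = −ln(0.786105)/24 = 0.24066/24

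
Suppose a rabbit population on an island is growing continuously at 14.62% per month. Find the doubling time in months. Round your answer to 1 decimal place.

doubling time = ln(2) / |r| = 0.69315 / 0.1462

doubling time ≈ 4.7 months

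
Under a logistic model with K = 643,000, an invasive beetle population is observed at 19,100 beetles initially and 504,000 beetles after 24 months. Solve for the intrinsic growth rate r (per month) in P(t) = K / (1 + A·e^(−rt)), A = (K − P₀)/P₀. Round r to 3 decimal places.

A = (643000 − 19100)/19100 = 32.66492
504000 = 643000/(1 + 32.66492·e^(−r·24)) → e^(−24r) = (1.27579 − 1)/32.66492 = 0.008443
r = −ln(0.008443)/24 = 4.7744/24

r ≈ 0.199 per month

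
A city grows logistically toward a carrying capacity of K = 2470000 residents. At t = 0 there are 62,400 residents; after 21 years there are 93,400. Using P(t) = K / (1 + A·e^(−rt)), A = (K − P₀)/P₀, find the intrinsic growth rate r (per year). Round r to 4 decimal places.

A = (2470000 − 62400)/62400 = 38.58333
93400 = 2470000/(1 + 38.58333·e^(−r·21)) → e^(−21r) = (26.4454 − 1)/38.58333 = 0.659492
r = −ln(0.659492)/21 = 0.41629/21

r ≈ 0.0198 per year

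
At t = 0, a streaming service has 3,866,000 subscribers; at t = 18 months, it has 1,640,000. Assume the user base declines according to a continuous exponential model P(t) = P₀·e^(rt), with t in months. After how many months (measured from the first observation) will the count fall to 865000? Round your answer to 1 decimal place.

t ≈ 31.4 months

r = ln(1640000/3866000) / 18 ≈ -0.04764 per month
t = ln(865000/3866000) / r = -1.49725 / -0.04764 ≈ 31.428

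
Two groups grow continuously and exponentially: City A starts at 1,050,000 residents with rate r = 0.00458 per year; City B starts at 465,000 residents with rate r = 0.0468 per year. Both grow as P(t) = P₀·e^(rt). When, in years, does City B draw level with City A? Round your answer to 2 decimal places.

t ≈ 19.29 years

1050000·e^(0.00458t) = 465000·e^(0.0468t)
1050000/465000 = e^((0.0468 − 0.00458)t) → ln(2.25806) = 0.04222·t
t = 0.81451 / 0.04222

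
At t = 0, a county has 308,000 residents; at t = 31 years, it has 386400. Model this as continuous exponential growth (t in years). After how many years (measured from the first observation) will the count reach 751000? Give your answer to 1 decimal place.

t ≈ 121.8 years

r = ln(386400/308000) / 31 ≈ 0.007315 per year
t = ln(751000/308000) / r = 0.89131 / 0.007315 ≈ 121.842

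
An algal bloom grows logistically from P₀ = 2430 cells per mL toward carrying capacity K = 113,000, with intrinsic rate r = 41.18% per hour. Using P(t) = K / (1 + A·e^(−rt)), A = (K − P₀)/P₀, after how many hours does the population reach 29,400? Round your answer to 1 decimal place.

t ≈ 6.7 hours

A = (113000 − 2430)/2430 = 45.50206
29400 = 113000/(1 + 45.50206·e^(−0.4118t)) → 1 + 45.50206·e^(−0.4118t) = 3.84354
e^(−0.4118t) = 0.062493 → t = ln(16.00192)/0.4118 = 2.77271/0.4118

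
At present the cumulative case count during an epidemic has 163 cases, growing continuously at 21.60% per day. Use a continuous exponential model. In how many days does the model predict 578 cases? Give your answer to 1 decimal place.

t ≈ 5.9 days

578 = 163 · e^(0.216·t)
t = ln(578/163) / 0.216 = ln(3.54601) / 0.216 = 1.26582 / 0.216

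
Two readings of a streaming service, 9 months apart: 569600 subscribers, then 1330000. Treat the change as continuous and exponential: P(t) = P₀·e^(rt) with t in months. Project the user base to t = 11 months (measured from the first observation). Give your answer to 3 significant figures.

r = ln(1330000/569600) / 9 ≈ 0.094222 per month
P(11) = 569600 · e^(0.094222·11) = 569600 · 2.81917 ≈ 1605802.06

≈ 1,610,000 subscribers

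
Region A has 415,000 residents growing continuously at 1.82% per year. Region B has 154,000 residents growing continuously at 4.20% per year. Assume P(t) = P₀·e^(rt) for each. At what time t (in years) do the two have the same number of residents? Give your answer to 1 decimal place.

t ≈ 41.7 years

415000·e^(0.0182t) = 154000·e^(0.042t)
415000/154000 = e^((0.042 − 0.0182)t) → ln(2.69481) = 0.0238·t
t = 0.99133 / 0.0238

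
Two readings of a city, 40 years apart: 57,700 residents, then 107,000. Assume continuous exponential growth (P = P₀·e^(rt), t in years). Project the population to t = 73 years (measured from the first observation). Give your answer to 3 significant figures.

r = ln(107000/57700) / 40 ≈ 0.015439 per year
P(73) = 57700 · e^(0.015439·73) = 57700 · 3.08659 ≈ 178096.49

≈ 178,000 residents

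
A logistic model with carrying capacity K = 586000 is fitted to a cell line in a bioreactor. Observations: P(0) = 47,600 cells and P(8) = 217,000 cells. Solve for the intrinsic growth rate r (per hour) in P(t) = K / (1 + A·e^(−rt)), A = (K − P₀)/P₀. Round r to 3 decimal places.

r ≈ 0.237 per hour

A = (586000 − 47600)/47600 = 11.31092
217000 = 586000/(1 + 11.31092·e^(−r·8)) → e^(−8r) = (2.70046 − 1)/11.31092 = 0.150338
r = −ln(0.150338)/8 = 1.89487/8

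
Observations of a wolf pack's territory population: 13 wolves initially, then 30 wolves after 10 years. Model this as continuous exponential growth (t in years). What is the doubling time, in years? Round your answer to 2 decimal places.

r = ln(30/13) / 10 = ln(2.30769) / 10 ≈ 0.083625 per year
doubling time = ln 2 / |r| = 0.69315 / 0.083625

doubling time ≈ 8.29 years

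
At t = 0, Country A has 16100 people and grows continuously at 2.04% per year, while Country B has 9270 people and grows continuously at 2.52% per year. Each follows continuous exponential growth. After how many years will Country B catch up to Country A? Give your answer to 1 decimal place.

t ≈ 115.0 years

16100·e^(0.0204t) = 9270·e^(0.0252t)
16100/9270 = e^((0.0252 − 0.0204)t) → ln(1.73679) = 0.0048·t
t = 0.55204 / 0.0048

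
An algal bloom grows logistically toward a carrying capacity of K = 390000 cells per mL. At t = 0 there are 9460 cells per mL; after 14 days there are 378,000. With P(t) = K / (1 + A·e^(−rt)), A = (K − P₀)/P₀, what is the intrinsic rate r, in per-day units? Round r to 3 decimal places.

r ≈ 0.510 per day

A = (390000 − 9460)/9460 = 40.22622
378000 = 390000/(1 + 40.22622·e^(−r·14)) → e^(−14r) = (1.03175 − 1)/40.22622 = 0.000789
r = −ln(0.000789)/14 = 7.14451/14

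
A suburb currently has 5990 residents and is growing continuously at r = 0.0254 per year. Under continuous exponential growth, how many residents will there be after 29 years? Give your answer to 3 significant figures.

P(29) = 5990 · e^(0.0254·29) = 5990 · e^(0.7366)
= 5990 · 2.08882 ≈ 12512.04

≈ 12,500 residents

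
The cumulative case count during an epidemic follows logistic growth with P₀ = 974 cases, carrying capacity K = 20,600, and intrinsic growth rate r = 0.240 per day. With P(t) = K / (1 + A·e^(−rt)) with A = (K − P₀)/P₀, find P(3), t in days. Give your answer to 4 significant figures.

A = (20600 − 974)/974 = 20.1499
P(3) = 20600 / (1 + 20.1499·e^(−0.24·3)) = 20600 / (1 + 20.1499·0.486752)
= 20600 / 10.80801 ≈ 1905.99

≈ 1,906 cases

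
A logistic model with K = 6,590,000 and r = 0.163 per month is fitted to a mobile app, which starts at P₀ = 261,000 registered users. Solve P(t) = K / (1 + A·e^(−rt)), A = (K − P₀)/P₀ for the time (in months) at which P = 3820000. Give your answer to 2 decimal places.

A = (6590000 − 261000)/261000 = 24.24904
3820000 = 6590000/(1 + 24.24904·e^(−0.163t)) → 1 + 24.24904·e^(−0.163t) = 1.72513
e^(−0.163t) = 0.029903 → t = ln(33.44092)/0.163 = 3.50978/0.163

t ≈ 21.53 months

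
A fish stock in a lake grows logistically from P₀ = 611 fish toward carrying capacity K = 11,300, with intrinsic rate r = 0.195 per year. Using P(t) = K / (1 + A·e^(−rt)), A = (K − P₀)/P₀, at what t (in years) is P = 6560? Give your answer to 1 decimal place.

t ≈ 16.3 years

A = (11300 − 611)/611 = 17.49427
6560 = 11300/(1 + 17.49427·e^(−0.195t)) → 1 + 17.49427·e^(−0.195t) = 1.72256
e^(−0.195t) = 0.041303 → t = ln(24.21148)/0.195 = 3.18683/0.195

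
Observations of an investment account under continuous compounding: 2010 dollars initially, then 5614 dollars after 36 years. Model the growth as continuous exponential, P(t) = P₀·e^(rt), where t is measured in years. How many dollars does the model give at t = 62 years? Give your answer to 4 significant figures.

≈ 11,790 dollars

r = ln(5614/2010) / 36 ≈ 0.028531 per year
P(62) = 2010 · e^(0.028531·62) = 2010 · 5.86466 ≈ 11787.96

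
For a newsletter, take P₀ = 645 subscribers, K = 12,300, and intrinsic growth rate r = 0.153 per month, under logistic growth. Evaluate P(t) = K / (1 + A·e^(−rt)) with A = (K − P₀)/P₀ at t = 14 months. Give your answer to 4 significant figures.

≈ 3,940 subscribers

A = (12300 − 645)/645 = 18.06977
P(14) = 12300 / (1 + 18.06977·e^(−0.153·14)) = 12300 / (1 + 18.06977·0.11742)
= 12300 / 3.12175 ≈ 3940.1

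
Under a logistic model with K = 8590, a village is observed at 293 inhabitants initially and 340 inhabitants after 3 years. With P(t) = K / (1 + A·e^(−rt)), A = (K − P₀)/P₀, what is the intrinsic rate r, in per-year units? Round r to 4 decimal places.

A = (8590 − 293)/293 = 28.31741
340 = 8590/(1 + 28.31741·e^(−r·3)) → e^(−3r) = (25.26471 − 1)/28.31741 = 0.856883
r = −ln(0.856883)/3 = 0.15445/3

r ≈ 0.0515 per year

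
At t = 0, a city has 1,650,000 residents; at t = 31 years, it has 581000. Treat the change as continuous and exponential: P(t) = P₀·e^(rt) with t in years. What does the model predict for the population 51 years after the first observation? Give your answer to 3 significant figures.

≈ 296,000 residents

r = ln(581000/1650000) / 31 ≈ -0.03367 per year
P(51) = 1650000 · e^(-0.03367·51) = 1650000 · 0.17957 ≈ 296291.7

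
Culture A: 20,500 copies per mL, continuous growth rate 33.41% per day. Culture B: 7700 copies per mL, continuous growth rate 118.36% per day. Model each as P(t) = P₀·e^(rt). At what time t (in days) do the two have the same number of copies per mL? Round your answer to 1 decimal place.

20500·e^(0.3341t) = 7700·e^(1.1836t)
20500/7700 = e^((1.1836 − 0.3341)t) → ln(2.66234) = 0.8495·t
t = 0.9792 / 0.8495

t ≈ 1.2 days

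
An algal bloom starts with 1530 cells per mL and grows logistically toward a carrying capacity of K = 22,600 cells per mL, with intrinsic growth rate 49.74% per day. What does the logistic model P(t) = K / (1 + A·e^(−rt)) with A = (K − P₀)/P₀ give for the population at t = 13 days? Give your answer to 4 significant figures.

≈ 22,130 cells per mL

A = (22600 − 1530)/1530 = 13.77124
P(13) = 22600 / (1 + 13.77124·e^(−0.4974·13)) = 22600 / (1 + 13.77124·0.001555)
= 22600 / 1.02142 ≈ 22126.15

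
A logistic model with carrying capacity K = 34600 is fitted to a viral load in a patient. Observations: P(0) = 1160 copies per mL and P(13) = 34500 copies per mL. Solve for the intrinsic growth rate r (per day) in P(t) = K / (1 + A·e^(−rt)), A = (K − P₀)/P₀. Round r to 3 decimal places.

A = (34600 − 1160)/1160 = 28.82759
34500 = 34600/(1 + 28.82759·e^(−r·13)) → e^(−13r) = (1.0029 − 1)/28.82759 = 0.000101
r = −ln(0.000101)/13 = 9.20488/13

r ≈ 0.708 per day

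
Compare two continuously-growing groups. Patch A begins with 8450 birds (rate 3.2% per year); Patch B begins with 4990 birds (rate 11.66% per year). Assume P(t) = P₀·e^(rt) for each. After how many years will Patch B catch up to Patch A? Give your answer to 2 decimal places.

t ≈ 6.23 years

8450·e^(0.032t) = 4990·e^(0.1166t)
8450/4990 = e^((0.1166 − 0.032)t) → ln(1.69339) = 0.0846·t
t = 0.52673 / 0.0846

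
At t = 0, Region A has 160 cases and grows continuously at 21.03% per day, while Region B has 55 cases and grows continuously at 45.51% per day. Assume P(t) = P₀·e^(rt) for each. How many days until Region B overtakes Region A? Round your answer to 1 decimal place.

t ≈ 4.4 days

160·e^(0.2103t) = 55·e^(0.4551t)
160/55 = e^((0.4551 − 0.2103)t) → ln(2.90909) = 0.2448·t
t = 1.06784 / 0.2448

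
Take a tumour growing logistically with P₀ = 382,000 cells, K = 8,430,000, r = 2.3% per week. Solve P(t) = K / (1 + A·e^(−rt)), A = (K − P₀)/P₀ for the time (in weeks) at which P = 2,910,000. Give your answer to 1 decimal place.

t ≈ 104.7 weeks

A = (8430000 − 382000)/382000 = 21.06806
2910000 = 8430000/(1 + 21.06806·e^(−0.023t)) → 1 + 21.06806·e^(−0.023t) = 2.89691
e^(−0.023t) = 0.090037 → t = ln(11.10653)/0.023 = 2.40753/0.023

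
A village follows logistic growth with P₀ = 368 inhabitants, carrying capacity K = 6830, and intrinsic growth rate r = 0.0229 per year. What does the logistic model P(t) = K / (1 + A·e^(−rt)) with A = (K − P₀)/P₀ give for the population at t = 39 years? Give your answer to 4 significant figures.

A = (6830 − 368)/368 = 17.55978
P(39) = 6830 / (1 + 17.55978·e^(−0.0229·39)) = 6830 / (1 + 17.55978·0.409385)
= 6830 / 8.18871 ≈ 834.08

≈ 834.1 inhabitants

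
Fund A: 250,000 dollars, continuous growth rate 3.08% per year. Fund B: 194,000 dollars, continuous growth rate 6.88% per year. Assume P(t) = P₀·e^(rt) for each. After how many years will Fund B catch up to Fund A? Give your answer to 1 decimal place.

250000·e^(0.0308t) = 194000·e^(0.0688t)
250000/194000 = e^((0.0688 − 0.0308)t) → ln(1.28866) = 0.038·t
t = 0.2536 / 0.038

t ≈ 6.7 years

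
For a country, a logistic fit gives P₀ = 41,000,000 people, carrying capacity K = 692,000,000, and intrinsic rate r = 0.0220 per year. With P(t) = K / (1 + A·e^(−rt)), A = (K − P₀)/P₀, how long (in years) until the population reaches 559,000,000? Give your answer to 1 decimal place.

t ≈ 190.9 years

A = (692000000 − 41000000)/41000000 = 15.87805
559000000 = 692000000/(1 + 15.87805·e^(−0.022t)) → 1 + 15.87805·e^(−0.022t) = 1.23792
e^(−0.022t) = 0.014985 → t = ln(66.73556)/0.022 = 4.20074/0.022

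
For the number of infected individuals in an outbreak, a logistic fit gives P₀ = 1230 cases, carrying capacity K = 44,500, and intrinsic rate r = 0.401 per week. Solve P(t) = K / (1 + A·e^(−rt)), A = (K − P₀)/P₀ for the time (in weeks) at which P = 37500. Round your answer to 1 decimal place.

t ≈ 13.1 weeks

A = (44500 − 1230)/1230 = 35.17886
37500 = 44500/(1 + 35.17886·e^(−0.401t)) → 1 + 35.17886·e^(−0.401t) = 1.18667
e^(−0.401t) = 0.005306 → t = ln(188.45819)/0.401 = 5.23888/0.401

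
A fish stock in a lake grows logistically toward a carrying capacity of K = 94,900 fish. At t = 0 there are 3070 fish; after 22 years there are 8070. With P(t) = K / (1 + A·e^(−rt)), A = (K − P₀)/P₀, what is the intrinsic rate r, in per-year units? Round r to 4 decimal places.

A = (94900 − 3070)/3070 = 29.91205
8070 = 94900/(1 + 29.91205·e^(−r·22)) → e^(−22r) = (11.7596 − 1)/29.91205 = 0.359708
r = −ln(0.359708)/22 = 1.02246/22

r ≈ 0.0465 per year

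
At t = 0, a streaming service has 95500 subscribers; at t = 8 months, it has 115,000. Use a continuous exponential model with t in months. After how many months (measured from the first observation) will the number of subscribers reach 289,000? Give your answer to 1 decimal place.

t ≈ 47.7 months

r = ln(115000/95500) / 8 ≈ 0.023226 per month
t = ln(289000/95500) / r = 1.1073 / 0.023226 ≈ 47.676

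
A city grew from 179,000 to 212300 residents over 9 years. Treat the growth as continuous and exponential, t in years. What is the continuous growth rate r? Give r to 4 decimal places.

r ≈ 0.0190 per year

212300 = 179000 · e^(r·9)
e^(9r) = 212300/179000 = 1.18603
r = ln(1.18603) / 9 = 0.17061 / 9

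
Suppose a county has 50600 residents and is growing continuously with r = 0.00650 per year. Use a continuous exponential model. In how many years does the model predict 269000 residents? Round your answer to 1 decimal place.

269000 = 50600 · e^(0.0065·t)
t = ln(269000/50600) / 0.0065 = ln(5.31621) / 0.0065 = 1.67076 / 0.0065

t ≈ 257.0 years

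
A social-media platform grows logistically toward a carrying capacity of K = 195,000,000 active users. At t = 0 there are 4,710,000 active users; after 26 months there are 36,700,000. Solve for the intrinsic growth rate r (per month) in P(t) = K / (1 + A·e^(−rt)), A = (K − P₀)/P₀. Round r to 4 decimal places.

A = (195000000 − 4710000)/4710000 = 40.40127
36700000 = 195000000/(1 + 40.40127·e^(−r·26)) → e^(−26r) = (5.31335 − 1)/40.40127 = 0.106763
r = −ln(0.106763)/26 = 2.23715/26

r ≈ 0.0860 per month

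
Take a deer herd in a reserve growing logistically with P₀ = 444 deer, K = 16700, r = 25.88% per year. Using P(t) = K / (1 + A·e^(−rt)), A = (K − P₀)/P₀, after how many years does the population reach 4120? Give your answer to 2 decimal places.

t ≈ 9.60 years

A = (16700 − 444)/444 = 36.61261
4120 = 16700/(1 + 36.61261·e^(−0.2588t)) → 1 + 36.61261·e^(−0.2588t) = 4.0534
e^(−0.2588t) = 0.083397 → t = ln(11.99078)/0.2588 = 2.48414/0.2588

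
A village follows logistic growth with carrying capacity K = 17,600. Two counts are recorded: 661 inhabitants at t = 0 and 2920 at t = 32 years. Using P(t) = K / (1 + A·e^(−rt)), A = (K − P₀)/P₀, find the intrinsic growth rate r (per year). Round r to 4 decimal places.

r ≈ 0.0509 per year

A = (17600 − 661)/661 = 25.62632
2920 = 17600/(1 + 25.62632·e^(−r·32)) → e^(−32r) = (6.0274 − 1)/25.62632 = 0.196181
r = −ln(0.196181)/32 = 1.62872/32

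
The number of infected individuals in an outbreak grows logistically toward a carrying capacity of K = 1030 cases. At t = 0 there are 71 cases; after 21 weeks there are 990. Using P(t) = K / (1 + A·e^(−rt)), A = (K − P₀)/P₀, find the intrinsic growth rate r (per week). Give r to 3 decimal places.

A = (1030 − 71)/71 = 13.50704
990 = 1030/(1 + 13.50704·e^(−r·21)) → e^(−21r) = (1.0404 − 1)/13.50704 = 0.002991
r = −ln(0.002991)/21 = 5.81204/21

r ≈ 0.277 per week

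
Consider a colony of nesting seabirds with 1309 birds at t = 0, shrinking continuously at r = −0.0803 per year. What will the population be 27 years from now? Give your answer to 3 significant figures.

≈ 150 birds

P(27) = 1309 · e^(-0.0803·27) = 1309 · e^(-2.1681)
= 1309 · 0.11439 ≈ 149.74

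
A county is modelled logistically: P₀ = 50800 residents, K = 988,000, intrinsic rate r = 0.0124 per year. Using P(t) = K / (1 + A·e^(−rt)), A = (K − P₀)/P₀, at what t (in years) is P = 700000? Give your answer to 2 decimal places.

A = (988000 − 50800)/50800 = 18.44882
700000 = 988000/(1 + 18.44882·e^(−0.0124t)) → 1 + 18.44882·e^(−0.0124t) = 1.41143
e^(−0.0124t) = 0.022301 → t = ln(44.84088)/0.0124 = 3.80312/0.0124

t ≈ 306.70 years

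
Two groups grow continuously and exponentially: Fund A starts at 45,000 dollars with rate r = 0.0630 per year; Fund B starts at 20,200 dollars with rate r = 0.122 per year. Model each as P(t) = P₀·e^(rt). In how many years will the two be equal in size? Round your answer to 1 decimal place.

45000·e^(0.063t) = 20200·e^(0.122t)
45000/20200 = e^((0.122 − 0.063)t) → ln(2.22772) = 0.059·t
t = 0.80098 / 0.059

t ≈ 13.6 years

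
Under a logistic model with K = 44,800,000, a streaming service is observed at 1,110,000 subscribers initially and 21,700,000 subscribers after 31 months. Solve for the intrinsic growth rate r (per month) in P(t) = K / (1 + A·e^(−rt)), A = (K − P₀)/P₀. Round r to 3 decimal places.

A = (44800000 − 1110000)/1110000 = 39.36036
21700000 = 44800000/(1 + 39.36036·e^(−r·31)) → e^(−31r) = (2.06452 − 1)/39.36036 = 0.027045
r = −ln(0.027045)/31 = 3.61024/31

r ≈ 0.116 per month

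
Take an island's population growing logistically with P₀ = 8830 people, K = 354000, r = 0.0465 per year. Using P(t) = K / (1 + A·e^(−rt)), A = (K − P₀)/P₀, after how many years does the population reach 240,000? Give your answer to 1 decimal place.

A = (354000 − 8830)/8830 = 39.0906
240000 = 354000/(1 + 39.0906·e^(−0.0465t)) → 1 + 39.0906·e^(−0.0465t) = 1.475
e^(−0.0465t) = 0.012151 → t = ln(82.296)/0.0465 = 4.41032/0.0465

t ≈ 94.8 years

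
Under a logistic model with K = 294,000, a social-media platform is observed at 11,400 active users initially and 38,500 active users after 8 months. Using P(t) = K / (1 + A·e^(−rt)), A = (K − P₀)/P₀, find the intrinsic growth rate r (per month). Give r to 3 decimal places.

A = (294000 − 11400)/11400 = 24.78947
38500 = 294000/(1 + 24.78947·e^(−r·8)) → e^(−8r) = (7.63636 − 1)/24.78947 = 0.267709
r = −ln(0.267709)/8 = 1.31785/8

r ≈ 0.165 per month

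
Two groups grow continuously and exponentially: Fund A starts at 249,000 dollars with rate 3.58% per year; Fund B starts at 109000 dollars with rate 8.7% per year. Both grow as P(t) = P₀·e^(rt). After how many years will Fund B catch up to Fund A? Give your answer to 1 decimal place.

t ≈ 16.1 years

249000·e^(0.0358t) = 109000·e^(0.087t)
249000/109000 = e^((0.087 − 0.0358)t) → ln(2.2844) = 0.0512·t
t = 0.82611 / 0.0512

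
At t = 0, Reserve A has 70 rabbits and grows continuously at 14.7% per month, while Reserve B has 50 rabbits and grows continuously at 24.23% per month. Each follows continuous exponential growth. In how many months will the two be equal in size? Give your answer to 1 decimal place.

t ≈ 3.5 months

70·e^(0.147t) = 50·e^(0.2423t)
70/50 = e^((0.2423 − 0.147)t) → ln(1.4) = 0.0953·t
t = 0.33647 / 0.0953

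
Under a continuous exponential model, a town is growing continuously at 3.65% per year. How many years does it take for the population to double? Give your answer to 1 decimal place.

doubling time = ln(2) / |r| = 0.69315 / 0.0365

doubling time ≈ 19.0 years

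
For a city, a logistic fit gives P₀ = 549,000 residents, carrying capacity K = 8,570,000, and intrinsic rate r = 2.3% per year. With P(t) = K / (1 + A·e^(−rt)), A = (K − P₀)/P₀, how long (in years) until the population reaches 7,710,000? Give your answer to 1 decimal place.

t ≈ 212.0 years

A = (8570000 − 549000)/549000 = 14.6102
7710000 = 8570000/(1 + 14.6102·e^(−0.023t)) → 1 + 14.6102·e^(−0.023t) = 1.11154
e^(−0.023t) = 0.007635 → t = ln(130.98215)/0.023 = 4.87506/0.023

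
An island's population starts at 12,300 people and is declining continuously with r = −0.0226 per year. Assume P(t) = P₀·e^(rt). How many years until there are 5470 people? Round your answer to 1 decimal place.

5470 = 12300 · e^(-0.0226·t)
t = ln(5470/12300) / -0.0226 = ln(0.44472) / -0.0226 = -0.81032 / -0.0226

t ≈ 35.9 years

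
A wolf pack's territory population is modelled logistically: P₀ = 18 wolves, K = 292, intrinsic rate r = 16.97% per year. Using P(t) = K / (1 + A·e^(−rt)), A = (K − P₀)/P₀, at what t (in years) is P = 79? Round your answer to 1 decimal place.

t ≈ 10.2 years

A = (292 − 18)/18 = 15.22222
79 = 292/(1 + 15.22222·e^(−0.1697t)) → 1 + 15.22222·e^(−0.1697t) = 3.6962
e^(−0.1697t) = 0.177123 → t = ln(5.6458)/0.1697 = 1.73091/0.1697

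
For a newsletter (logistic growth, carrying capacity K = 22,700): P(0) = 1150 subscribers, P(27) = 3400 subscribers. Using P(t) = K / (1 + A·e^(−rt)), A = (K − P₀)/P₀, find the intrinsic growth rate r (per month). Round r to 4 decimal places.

A = (22700 − 1150)/1150 = 18.73913
3400 = 22700/(1 + 18.73913·e^(−r·27)) → e^(−27r) = (6.67647 − 1)/18.73913 = 0.302921
r = −ln(0.302921)/27 = 1.19428/27

r ≈ 0.0442 per month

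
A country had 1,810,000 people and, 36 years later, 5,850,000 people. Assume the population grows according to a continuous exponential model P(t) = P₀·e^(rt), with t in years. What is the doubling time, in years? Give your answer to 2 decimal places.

doubling time ≈ 21.27 years

r = ln(5850000/1810000) / 36 = ln(3.23204) / 36 ≈ 0.032587 per year
doubling time = ln 2 / |r| = 0.69315 / 0.032587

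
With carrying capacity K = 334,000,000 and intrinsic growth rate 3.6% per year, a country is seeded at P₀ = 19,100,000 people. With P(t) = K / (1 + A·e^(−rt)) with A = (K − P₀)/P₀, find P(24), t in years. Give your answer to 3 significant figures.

≈ 42,000,000 people

A = (334000000 − 19100000)/19100000 = 16.48691
P(24) = 334000000 / (1 + 16.48691·e^(−0.036·24)) = 334000000 / (1 + 16.48691·0.421473)
= 334000000 / 7.94878 ≈ 42019001.53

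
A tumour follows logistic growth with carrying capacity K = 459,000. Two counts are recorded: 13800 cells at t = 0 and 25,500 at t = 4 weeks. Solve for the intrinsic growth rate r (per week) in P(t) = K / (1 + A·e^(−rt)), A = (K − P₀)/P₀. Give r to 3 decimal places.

r ≈ 0.160 per week

A = (459000 − 13800)/13800 = 32.26087
25500 = 459000/(1 + 32.26087·e^(−r·4)) → e^(−4r) = (18 − 1)/32.26087 = 0.526954
r = −ln(0.526954)/4 = 0.64064/4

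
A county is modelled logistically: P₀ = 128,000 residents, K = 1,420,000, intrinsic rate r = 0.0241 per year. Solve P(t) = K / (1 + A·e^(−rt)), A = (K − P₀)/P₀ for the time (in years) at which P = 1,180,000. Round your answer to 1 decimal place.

t ≈ 162.0 years

A = (1420000 − 128000)/128000 = 10.09375
1180000 = 1420000/(1 + 10.09375·e^(−0.0241t)) → 1 + 10.09375·e^(−0.0241t) = 1.20339
e^(−0.0241t) = 0.02015 → t = ln(49.6276)/0.0241 = 3.90455/0.0241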